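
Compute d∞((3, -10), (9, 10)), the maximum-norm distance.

max(|x_i - y_i|) = max(|3 - 9|, |-10 - 10|) = max(6, 20) = 20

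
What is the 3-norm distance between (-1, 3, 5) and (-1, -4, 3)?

(Σ|x_i - y_i|^3)^(1/3) = (|-1 - (-1)|^3 + |3 - (-4)|^3 + |5 - 3|^3)^(1/3)
= (0^3 + 7^3 + 2^3)^(1/3) = (0 + 343 + 8)^(1/3) = (351)^(1/3) ≈ 7.054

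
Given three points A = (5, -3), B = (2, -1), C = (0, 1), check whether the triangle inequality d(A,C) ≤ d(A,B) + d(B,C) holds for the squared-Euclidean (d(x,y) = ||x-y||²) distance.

d(A,B) = 3² + 2² = 13, d(B,C) = 2² + 2² = 8, d(A,C) = 5² + 4² = 41.
d(A,C) = 41 > 13 + 8 = 21. Triangle inequality is VIOLATED. (Squared-Euclidean is not a metric — this is a counterexample.)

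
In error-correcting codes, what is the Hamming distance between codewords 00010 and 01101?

Differing positions: 2, 3, 4, 5. Hamming distance = 4.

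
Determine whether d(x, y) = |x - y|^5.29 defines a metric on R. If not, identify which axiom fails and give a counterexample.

No. d(x,y) = |x-y|^5.29 fails the triangle inequality since p = 5.29 > 1. Counterexample: x = 1, y = 5, z = 17. d(x,z) = |1 - 17|^5.29 = 16^5.29 ≈ 2343120.9562, but d(x,y) + d(y,z) = 4^5.29 + 12^5.29 ≈ 1530.7256 + 511527.2703 = 513057.9959. Since 2343120.9562 > 513057.9959, the triangle inequality is violated.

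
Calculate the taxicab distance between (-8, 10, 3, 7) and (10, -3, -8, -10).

Σ|x_i - y_i| = |-8 - 10| + |10 - (-3)| + |3 - (-8)| + |7 - (-10)| = 18 + 13 + 11 + 17 = 59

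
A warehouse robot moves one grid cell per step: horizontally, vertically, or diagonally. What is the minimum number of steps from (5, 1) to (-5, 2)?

max(|x_i - y_i|) = max(|5 - (-5)|, |1 - 2|) = max(10, 1) = 10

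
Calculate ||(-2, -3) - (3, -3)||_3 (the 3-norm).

(Σ|x_i - y_i|^3)^(1/3) = (|-2 - 3|^3 + |-3 - (-3)|^3)^(1/3)
= (5^3 + 0^3)^(1/3) = (125 + 0)^(1/3) = (125)^(1/3) = 5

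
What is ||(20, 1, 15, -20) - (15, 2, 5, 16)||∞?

max(|x_i - y_i|) = max(|20 - 15|, |1 - 2|, |15 - 5|, |-20 - 16|) = max(5, 1, 10, 36) = 36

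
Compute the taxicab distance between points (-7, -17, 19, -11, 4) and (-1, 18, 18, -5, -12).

Σ|x_i - y_i| = |-7 - (-1)| + |-17 - 18| + |19 - 18| + |-11 - (-5)| + |4 - (-12)| = 6 + 35 + 1 + 6 + 16 = 64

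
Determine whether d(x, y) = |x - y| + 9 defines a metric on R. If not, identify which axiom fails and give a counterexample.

No. d fails identity of indiscernibles (specifically d(x,x) = 0): d(-2, -2) = |-2 - (-2)| + 9 = 0 + 9 = 9 ≠ 0.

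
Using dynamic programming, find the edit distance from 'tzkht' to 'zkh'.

Let D[i][j] be the edit distance between the first i characters of 'tzkht' and the first j characters of 'zkh', with D[i][0] = i, D[0][j] = j, and D[i][j] = D[i-1][j-1] if the characters match, else 1 + min(D[i-1][j], D[i][j-1], D[i-1][j-1]). Filling the table (rows: prefixes of 'tzkht', columns: prefixes of 'zkh'):
     ε  z  k  h
  ε  0  1  2  3
  t  1  1  2  3
  z  2  1  2  3
  k  3  2  1  2
  h  4  3  2  1
  t  5  4  3  2
The bottom-right entry gives D[5][3] = 2, so no sequence of fewer than 2 edits works. Backtracking through the table gives one optimal edit sequence (2 edits):
  tzkht → zkht (del t @1)
  zkht → zkh (del t @4)
Edit distance = 2.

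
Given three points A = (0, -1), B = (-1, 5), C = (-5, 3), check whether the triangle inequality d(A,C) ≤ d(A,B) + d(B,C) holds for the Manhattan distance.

d(A,B) = 1 + 6 = 7, d(B,C) = 4 + 2 = 6, d(A,C) = 5 + 4 = 9.
d(A,C) = 9 ≤ 7 + 6 = 13. Triangle inequality is satisfied.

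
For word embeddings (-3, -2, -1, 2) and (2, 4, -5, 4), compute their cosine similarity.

With u = (-3, -2, -1, 2), v = (2, 4, -5, 4):
u·v = (-3)·2 + (-2)·4 + (-1)·(-5) + 2·4 = (-6) + (-8) + 5 + 8 = -1.
|u| = √((-3)² + (-2)² + (-1)² + 2²) = √18, |v| = √(2² + 4² + (-5)² + 4²) = √61, so |u||v| = √(18·61) = √1098.
cos θ = (u·v)/(|u||v|) = -1/√1098 ≈ -0.0302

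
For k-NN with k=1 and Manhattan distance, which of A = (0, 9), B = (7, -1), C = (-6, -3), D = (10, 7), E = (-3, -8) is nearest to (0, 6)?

Distances: d(A) = 3, d(B) = 14, d(C) = 15, d(D) = 11, d(E) = 17. Nearest: A = (0, 9) with distance 3.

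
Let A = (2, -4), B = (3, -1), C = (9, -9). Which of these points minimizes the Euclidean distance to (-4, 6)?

Distances: d(A) ≈ 11.6619, d(B) ≈ 9.8995, d(C) ≈ 19.8494. Nearest: B = (3, -1) with distance 9.8995.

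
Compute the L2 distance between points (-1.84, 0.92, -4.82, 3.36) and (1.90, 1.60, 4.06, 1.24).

(Σ|x_i - y_i|^2)^(1/2) = (|-1.84 - 1.9|^2 + |0.92 - 1.6|^2 + |-4.82 - 4.06|^2 + |3.36 - 1.24|^2)^(1/2)
= (3.74^2 + 0.68^2 + 8.88^2 + 2.12^2)^(1/2) = (13.9876 + 0.4624 + 78.8544 + 4.4944)^(1/2) = (97.7988)^(1/2) ≈ 9.8893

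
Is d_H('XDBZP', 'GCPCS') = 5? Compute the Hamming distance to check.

Differing positions: 1, 2, 3, 4, 5. Hamming distance = 5, so the claim is true.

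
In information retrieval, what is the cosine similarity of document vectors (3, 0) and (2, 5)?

With u = (3, 0), v = (2, 5):
u·v = 3·2 + 0·5 = 6 + 0 = 6.
|u| = √(3² + 0²) = √9, |v| = √(2² + 5²) = √29, so |u||v| = √(9·29) = √261.
cos θ = (u·v)/(|u||v|) = 6/√261 ≈ 0.3714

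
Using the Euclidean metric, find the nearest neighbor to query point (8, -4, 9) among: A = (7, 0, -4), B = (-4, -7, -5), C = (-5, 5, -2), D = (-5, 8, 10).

Distances: d(A) ≈ 13.6382, d(B) ≈ 18.6815, d(C) ≈ 19.2614, d(D) ≈ 17.72. Nearest: A = (7, 0, -4) with distance 13.6382.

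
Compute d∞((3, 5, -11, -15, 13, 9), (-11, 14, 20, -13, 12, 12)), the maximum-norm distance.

max(|x_i - y_i|) = max(|3 - (-11)|, |5 - 14|, |-11 - 20|, |-15 - (-13)|, |13 - 12|, |9 - 12|) = max(14, 9, 31, 2, 1, 3) = 31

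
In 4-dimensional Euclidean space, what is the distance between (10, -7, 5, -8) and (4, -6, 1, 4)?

√(Σ(x_i - y_i)²) = √((10 - 4)² + (-7 - (-6))² + (5 - 1)² + (-8 - 4)²)
= √(6² + (-1)² + 4² + (-12)²) = √(36 + 1 + 16 + 144) = √197 ≈ 14.0357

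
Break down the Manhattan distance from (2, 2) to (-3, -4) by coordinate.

Σ|x_i - y_i| = |2 - (-3)| + |2 - (-4)| = 5 + 6 = 11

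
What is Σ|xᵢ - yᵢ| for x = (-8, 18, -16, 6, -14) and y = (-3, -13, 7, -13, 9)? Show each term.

Σ|x_i - y_i| = |-8 - (-3)| + |18 - (-13)| + |-16 - 7| + |6 - (-13)| + |-14 - 9| = 5 + 31 + 23 + 19 + 23 = 101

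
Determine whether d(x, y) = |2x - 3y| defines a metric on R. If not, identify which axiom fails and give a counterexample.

No. d fails symmetry: d(3, 1) = |2·3 - 3·1| = |3| = 3, but d(1, 3) = |2·1 - 3·3| = |-7| = 7. Since 3 ≠ 7, d(x,y) ≠ d(y,x) in general.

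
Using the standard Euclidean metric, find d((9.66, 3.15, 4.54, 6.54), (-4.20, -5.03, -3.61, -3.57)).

√(Σ(x_i - y_i)²) = √((9.66 - (-4.2))² + (3.15 - (-5.03))² + (4.54 - (-3.61))² + (6.54 - (-3.57))²)
= √(13.86² + 8.18² + 8.15² + 10.11²) = √(192.0996 + 66.9124 + 66.4225 + 102.2121) = √427.6466 ≈ 20.6796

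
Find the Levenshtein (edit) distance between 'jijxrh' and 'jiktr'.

Let D[i][j] be the edit distance between the first i characters of 'jijxrh' and the first j characters of 'jiktr', with D[i][0] = i, D[0][j] = j, and D[i][j] = D[i-1][j-1] if the characters match, else 1 + min(D[i-1][j], D[i][j-1], D[i-1][j-1]). Filling the table (rows: prefixes of 'jijxrh', columns: prefixes of 'jiktr'):
     ε  j  i  k  t  r
  ε  0  1  2  3  4  5
  j  1  0  1  2  3  4
  i  2  1  0  1  2  3
  j  3  2  1  1  2  3
  x  4  3  2  2  2  3
  r  5  4  3  3  3  2
  h  6  5  4  4  4  3
The bottom-right entry gives D[6][5] = 3, so no sequence of fewer than 3 edits works. Backtracking through the table gives one optimal edit sequence (3 edits):
  jijxrh → jikxrh (sub j→k @3)
  jikxrh → jiktrh (sub x→t @4)
  jiktrh → jiktr (del h @6)
Edit distance = 3.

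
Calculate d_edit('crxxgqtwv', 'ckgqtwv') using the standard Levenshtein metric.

Let D[i][j] be the edit distance between the first i characters of 'crxxgqtwv' and the first j characters of 'ckgqtwv', with D[i][0] = i, D[0][j] = j, and D[i][j] = D[i-1][j-1] if the characters match, else 1 + min(D[i-1][j], D[i][j-1], D[i-1][j-1]). Filling the table (rows: prefixes of 'crxxgqtwv', columns: prefixes of 'ckgqtwv'):
     ε  c  k  g  q  t  w  v
  ε  0  1  2  3  4  5  6  7
  c  1  0  1  2  3  4  5  6
  r  2  1  1  2  3  4  5  6
  x  3  2  2  2  3  4  5  6
  x  4  3  3  3  3  4  5  6
  g  5  4  4  3  4  4  5  6
  q  6  5  5  4  3  4  5  6
  t  7  6  6  5  4  3  4  5
  w  8  7  7  6  5  4  3  4
  v  9  8  8  7  6  5  4  3
The bottom-right entry gives D[9][7] = 3, so no sequence of fewer than 3 edits works. Backtracking through the table gives one optimal edit sequence (3 edits):
  crxxgqtwv → cxxgqtwv (del r @2)
  cxxgqtwv → cxgqtwv (del x @2)
  cxgqtwv → ckgqtwv (sub x→k @2)
Edit distance = 3.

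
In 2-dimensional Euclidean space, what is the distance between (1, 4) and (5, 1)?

√(Σ(x_i - y_i)²) = √((1 - 5)² + (4 - 1)²)
= √((-4)² + 3²) = √(16 + 9) = √25 = 5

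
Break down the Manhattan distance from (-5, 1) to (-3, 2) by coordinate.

Σ|x_i - y_i| = |-5 - (-3)| + |1 - 2| = 2 + 1 = 3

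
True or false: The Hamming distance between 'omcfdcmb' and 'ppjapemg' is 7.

Differing positions: 1, 2, 3, 4, 5, 6, 8. Hamming distance = 7, so the claim is true.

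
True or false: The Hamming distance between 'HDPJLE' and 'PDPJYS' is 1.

Differing positions: 1, 5, 6. Hamming distance = 3, so the claim that d_H = 1 is false.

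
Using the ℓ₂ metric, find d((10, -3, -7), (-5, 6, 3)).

√(Σ(x_i - y_i)²) = √((10 - (-5))² + (-3 - 6)² + (-7 - 3)²)
= √(15² + (-9)² + (-10)²) = √(225 + 81 + 100) = √406 ≈ 20.1494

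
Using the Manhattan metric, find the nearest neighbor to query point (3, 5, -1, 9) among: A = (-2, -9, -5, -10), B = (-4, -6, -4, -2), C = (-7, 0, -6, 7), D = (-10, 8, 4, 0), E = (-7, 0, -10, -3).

Distances: d(A) = 42, d(B) = 32, d(C) = 22, d(D) = 30, d(E) = 36. Nearest: C = (-7, 0, -6, 7) with distance 22.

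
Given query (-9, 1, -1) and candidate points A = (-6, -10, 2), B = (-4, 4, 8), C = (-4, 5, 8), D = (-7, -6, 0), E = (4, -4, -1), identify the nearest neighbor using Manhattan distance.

Distances: d(A) = 17, d(B) = 17, d(C) = 18, d(D) = 10, d(E) = 18. Nearest: D = (-7, -6, 0) with distance 10.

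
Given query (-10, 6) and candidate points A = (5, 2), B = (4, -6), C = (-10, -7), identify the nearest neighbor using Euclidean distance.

Distances: d(A) ≈ 15.5242, d(B) ≈ 18.4391, d(C) = 13. Nearest: C = (-10, -7) with distance 13.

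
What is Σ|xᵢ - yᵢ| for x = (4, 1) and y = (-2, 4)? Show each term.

Σ|x_i - y_i| = |4 - (-2)| + |1 - 4| = 6 + 3 = 9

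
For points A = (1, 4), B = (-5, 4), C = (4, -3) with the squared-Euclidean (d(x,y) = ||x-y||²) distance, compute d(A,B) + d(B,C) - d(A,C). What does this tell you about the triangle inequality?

d(A,B) = 6² + 0² = 36, d(B,C) = 9² + 7² = 130, d(A,C) = 3² + 7² = 58.
d(A,B) + d(B,C) - d(A,C) = 36 + 130 - 58 = 166 - 58 = 108. This is ≥ 0, so the triangle inequality holds for these points.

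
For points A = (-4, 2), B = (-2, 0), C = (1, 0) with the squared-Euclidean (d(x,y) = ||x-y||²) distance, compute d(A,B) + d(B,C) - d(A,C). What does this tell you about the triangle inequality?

d(A,B) = 2² + 2² = 8, d(B,C) = 3² + 0² = 9, d(A,C) = 5² + 2² = 29.
d(A,B) + d(B,C) - d(A,C) = 8 + 9 - 29 = 17 - 29 = -12. This is < 0, so the triangle inequality FAILS for these points (squared-Euclidean is not a metric).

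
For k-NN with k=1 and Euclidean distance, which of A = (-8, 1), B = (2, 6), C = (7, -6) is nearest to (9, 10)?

Distances: d(A) ≈ 19.2354, d(B) ≈ 8.0623, d(C) ≈ 16.1245. Nearest: B = (2, 6) with distance 8.0623.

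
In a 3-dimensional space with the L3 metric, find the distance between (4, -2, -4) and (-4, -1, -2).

(Σ|x_i - y_i|^3)^(1/3) = (|4 - (-4)|^3 + |-2 - (-1)|^3 + |-4 - (-2)|^3)^(1/3)
= (8^3 + 1^3 + 2^3)^(1/3) = (512 + 1 + 8)^(1/3) = (521)^(1/3) ≈ 8.0466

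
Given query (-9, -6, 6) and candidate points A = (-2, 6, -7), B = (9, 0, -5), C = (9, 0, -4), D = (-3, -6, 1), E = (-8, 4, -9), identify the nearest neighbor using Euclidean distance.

Distances: d(A) ≈ 19.0263, d(B) ≈ 21.9317, d(C) ≈ 21.4476, d(D) ≈ 7.8102, d(E) ≈ 18.0555. Nearest: D = (-3, -6, 1) with distance 7.8102.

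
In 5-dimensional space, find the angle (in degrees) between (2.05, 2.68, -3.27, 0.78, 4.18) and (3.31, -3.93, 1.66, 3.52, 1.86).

With u = (2.05, 2.68, -3.27, 0.78, 4.18), v = (3.31, -3.93, 1.66, 3.52, 1.86):
u·v = 2.05·3.31 + 2.68·(-3.93) + (-3.27)·1.66 + 0.78·3.52 + 4.18·1.86 = 6.7855 + (-10.5324) + (-5.4282) + 2.7456 + 7.7748 = 1.3453.
|u| = √(2.05² + 2.68² + (-3.27)² + 0.78² + 4.18²) = √(4.2025 + 7.1824 + 10.6929 + 0.6084 + 17.4724) = √40.1586, |v| = √(3.31² + (-3.93)² + 1.66² + 3.52² + 1.86²) = √(10.9561 + 15.4449 + 2.7556 + 12.3904 + 3.4596) = √45.0066.
cos θ = (u·v)/(|u||v|) = 1.3453/(√40.1586·√45.0066) ≈ 0.031644
θ = arccos(0.031644) ≈ 88.19°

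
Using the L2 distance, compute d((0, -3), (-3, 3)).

(Σ|x_i - y_i|^2)^(1/2) = (|0 - (-3)|^2 + |-3 - 3|^2)^(1/2)
= (3^2 + 6^2)^(1/2) = (9 + 36)^(1/2) = (45)^(1/2) ≈ 6.7082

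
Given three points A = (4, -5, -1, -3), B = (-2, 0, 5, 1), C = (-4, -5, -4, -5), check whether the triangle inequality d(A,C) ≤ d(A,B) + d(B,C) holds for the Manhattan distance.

d(A,B) = 6 + 5 + 6 + 4 = 21, d(B,C) = 2 + 5 + 9 + 6 = 22, d(A,C) = 8 + 0 + 3 + 2 = 13.
d(A,C) = 13 ≤ 21 + 22 = 43. Triangle inequality is satisfied.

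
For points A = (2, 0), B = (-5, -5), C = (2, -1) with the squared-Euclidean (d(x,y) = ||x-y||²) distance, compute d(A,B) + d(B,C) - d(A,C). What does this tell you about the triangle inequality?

d(A,B) = 7² + 5² = 74, d(B,C) = 7² + 4² = 65, d(A,C) = 0² + 1² = 1.
d(A,B) + d(B,C) - d(A,C) = 74 + 65 - 1 = 139 - 1 = 138. This is ≥ 0, so the triangle inequality holds for these points.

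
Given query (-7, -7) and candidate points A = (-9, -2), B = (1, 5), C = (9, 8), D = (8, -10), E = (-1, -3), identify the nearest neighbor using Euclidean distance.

Distances: d(A) ≈ 5.3852, d(B) ≈ 14.4222, d(C) ≈ 21.9317, d(D) ≈ 15.2971, d(E) ≈ 7.2111. Nearest: A = (-9, -2) with distance 5.3852.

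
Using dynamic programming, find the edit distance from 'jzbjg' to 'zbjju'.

Let D[i][j] be the edit distance between the first i characters of 'jzbjg' and the first j characters of 'zbjju', with D[i][0] = i, D[0][j] = j, and D[i][j] = D[i-1][j-1] if the characters match, else 1 + min(D[i-1][j], D[i][j-1], D[i-1][j-1]). Filling the table (rows: prefixes of 'jzbjg', columns: prefixes of 'zbjju'):
     ε  z  b  j  j  u
  ε  0  1  2  3  4  5
  j  1  1  2  2  3  4
  z  2  1  2  3  3  4
  b  3  2  1  2  3  4
  j  4  3  2  1  2  3
  g  5  4  3  2  2  3
The bottom-right entry gives D[5][5] = 3, so no sequence of fewer than 3 edits works. Backtracking through the table gives one optimal edit sequence (3 edits):
  jzbjg → zbjg (del j @1)
  zbjg → zbjjg (ins j @3)
  zbjjg → zbjju (sub g→u @5)
Edit distance = 3.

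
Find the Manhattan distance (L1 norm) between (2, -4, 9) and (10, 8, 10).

Σ|x_i - y_i| = |2 - 10| + |-4 - 8| + |9 - 10| = 8 + 12 + 1 = 21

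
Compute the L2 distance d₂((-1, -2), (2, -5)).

√(Σ(x_i - y_i)²) = √((-1 - 2)² + (-2 - (-5))²)
= √((-3)² + 3²) = √(9 + 9) = √18 ≈ 4.2426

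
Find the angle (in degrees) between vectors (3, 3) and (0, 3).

With u = (3, 3), v = (0, 3):
u·v = 3·0 + 3·3 = 0 + 9 = 9.
|u| = √(3² + 3²) = √18, |v| = √(0² + 3²) = √9, so |u||v| = √(18·9) = √162.
cos θ = (u·v)/(|u||v|) = 9/√162 ≈ 0.707107
θ = arccos(0.707107) ≈ 45°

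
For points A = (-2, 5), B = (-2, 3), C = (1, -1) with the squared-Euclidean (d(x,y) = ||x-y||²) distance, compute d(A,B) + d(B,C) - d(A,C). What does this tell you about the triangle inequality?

d(A,B) = 0² + 2² = 4, d(B,C) = 3² + 4² = 25, d(A,C) = 3² + 6² = 45.
d(A,B) + d(B,C) - d(A,C) = 4 + 25 - 45 = 29 - 45 = -16. This is < 0, so the triangle inequality FAILS for these points (squared-Euclidean is not a metric).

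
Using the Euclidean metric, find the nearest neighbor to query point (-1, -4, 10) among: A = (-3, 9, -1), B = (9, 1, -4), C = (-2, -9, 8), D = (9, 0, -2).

Distances: d(A) ≈ 17.1464, d(B) ≈ 17.9165, d(C) ≈ 5.4772, d(D) ≈ 16.1245. Nearest: C = (-2, -9, 8) with distance 5.4772.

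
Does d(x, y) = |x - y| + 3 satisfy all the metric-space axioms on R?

No. d fails identity of indiscernibles (specifically d(x,x) = 0): d(-2, -2) = |-2 - (-2)| + 3 = 0 + 3 = 3 ≠ 0.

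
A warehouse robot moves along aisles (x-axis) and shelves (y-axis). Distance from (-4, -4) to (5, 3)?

Σ|x_i - y_i| = |-4 - 5| + |-4 - 3| = 9 + 7 = 16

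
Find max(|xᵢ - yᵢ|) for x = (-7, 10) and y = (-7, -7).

max(|x_i - y_i|) = max(|-7 - (-7)|, |10 - (-7)|) = max(0, 17) = 17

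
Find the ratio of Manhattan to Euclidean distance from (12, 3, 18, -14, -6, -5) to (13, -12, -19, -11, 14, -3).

L1 = |12 - 13| + |3 - (-12)| + |18 - (-19)| + |-14 - (-11)| + |-6 - 14| + |-5 - (-3)| = 1 + 15 + 37 + 3 + 20 + 2 = 78
L2 = √(1² + 15² + 37² + 3² + 20² + 2²) = √2008 ≈ 44.8107
L1 ≥ L2 always (equality iff movement is along one axis); L1 > L2 here.
Ratio L1/L2 = 78/√2008 ≈ 1.7407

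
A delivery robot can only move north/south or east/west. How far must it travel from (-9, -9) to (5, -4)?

Σ|x_i - y_i| = |-9 - 5| + |-9 - (-4)| = 14 + 5 = 19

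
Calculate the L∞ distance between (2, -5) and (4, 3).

max(|x_i - y_i|) = max(|2 - 4|, |-5 - 3|) = max(2, 8) = 8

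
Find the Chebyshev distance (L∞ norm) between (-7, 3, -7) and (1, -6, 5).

max(|x_i - y_i|) = max(|-7 - 1|, |3 - (-6)|, |-7 - 5|) = max(8, 9, 12) = 12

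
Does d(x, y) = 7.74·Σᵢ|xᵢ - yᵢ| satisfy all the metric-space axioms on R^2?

Yes. The L1 (Manhattan) norm induces a metric on R^2, and multiplying a metric by a positive constant 7.74 > 0 preserves all four axioms: non-negativity (7.74·||x-y|| ≥ 0), identity (7.74·||x-y|| = 0 ⟺ ||x-y|| = 0 ⟺ x = y), symmetry (||x-y|| = ||y-x||), and the triangle inequality (7.74·||x-z|| ≤ 7.74·||x-y|| + 7.74·||y-z||). So d is a metric.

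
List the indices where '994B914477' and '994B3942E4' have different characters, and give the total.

Differing positions: 5, 6, 8, 9, 10. Hamming distance = 5.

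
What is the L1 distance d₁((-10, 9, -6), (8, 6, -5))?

Σ|x_i - y_i| = |-10 - 8| + |9 - 6| + |-6 - (-5)| = 18 + 3 + 1 = 22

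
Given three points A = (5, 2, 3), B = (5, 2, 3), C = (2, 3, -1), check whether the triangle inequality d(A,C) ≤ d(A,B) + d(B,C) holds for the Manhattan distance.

d(A,B) = 0 + 0 + 0 = 0, d(B,C) = 3 + 1 + 4 = 8, d(A,C) = 3 + 1 + 4 = 8.
d(A,C) = 8 ≤ 0 + 8 = 8. Triangle inequality is satisfied.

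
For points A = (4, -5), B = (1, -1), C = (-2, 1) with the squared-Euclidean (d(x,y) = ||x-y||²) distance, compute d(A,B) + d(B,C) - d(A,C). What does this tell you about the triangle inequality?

d(A,B) = 3² + 4² = 25, d(B,C) = 3² + 2² = 13, d(A,C) = 6² + 6² = 72.
d(A,B) + d(B,C) - d(A,C) = 25 + 13 - 72 = 38 - 72 = -34. This is < 0, so the triangle inequality FAILS for these points (squared-Euclidean is not a metric).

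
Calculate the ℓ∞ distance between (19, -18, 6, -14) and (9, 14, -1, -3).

max(|x_i - y_i|) = max(|19 - 9|, |-18 - 14|, |6 - (-1)|, |-14 - (-3)|) = max(10, 32, 7, 11) = 32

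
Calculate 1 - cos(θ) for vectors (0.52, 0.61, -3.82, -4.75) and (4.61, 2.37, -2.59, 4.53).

With u = (0.52, 0.61, -3.82, -4.75), v = (4.61, 2.37, -2.59, 4.53):
u·v = 0.52·4.61 + 0.61·2.37 + (-3.82)·(-2.59) + (-4.75)·4.53 = 2.3972 + 1.4457 + 9.8938 + (-21.5175) = -7.7808.
|u| = √(0.52² + 0.61² + (-3.82)² + (-4.75)²) = √(0.2704 + 0.3721 + 14.5924 + 22.5625) = √37.7974, |v| = √(4.61² + 2.37² + (-2.59)² + 4.53²) = √(21.2521 + 5.6169 + 6.7081 + 20.5209) = √54.098.
cos θ = (u·v)/(|u||v|) = -7.7808/(√37.7974·√54.098) ≈ -0.1721
Cosine distance = 1 - cos θ ≈ 1 - (-0.1721) = 1.1721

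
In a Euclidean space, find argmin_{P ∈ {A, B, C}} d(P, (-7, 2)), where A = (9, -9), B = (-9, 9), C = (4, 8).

Distances: d(A) ≈ 19.4165, d(B) ≈ 7.2801, d(C) ≈ 12.53. Nearest: B = (-9, 9) with distance 7.2801.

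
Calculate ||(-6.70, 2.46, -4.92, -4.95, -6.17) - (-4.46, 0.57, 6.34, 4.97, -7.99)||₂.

√(Σ(x_i - y_i)²) = √((-6.7 - (-4.46))² + (2.46 - 0.57)² + (-4.92 - 6.34)² + (-4.95 - 4.97)² + (-6.17 - (-7.99))²)
= √((-2.24)² + 1.89² + (-11.26)² + (-9.92)² + 1.82²) = √(5.0176 + 3.5721 + 126.7876 + 98.4064 + 3.3124) = √237.0961 ≈ 15.3979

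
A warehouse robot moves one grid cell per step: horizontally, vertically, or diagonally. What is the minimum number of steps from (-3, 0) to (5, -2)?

max(|x_i - y_i|) = max(|-3 - 5|, |0 - (-2)|) = max(8, 2) = 8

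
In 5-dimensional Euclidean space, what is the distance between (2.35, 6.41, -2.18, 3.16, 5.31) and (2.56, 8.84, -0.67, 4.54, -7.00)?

√(Σ(x_i - y_i)²) = √((2.35 - 2.56)² + (6.41 - 8.84)² + (-2.18 - (-0.67))² + (3.16 - 4.54)² + (5.31 - (-7))²)
= √((-0.21)² + (-2.43)² + (-1.51)² + (-1.38)² + 12.31²) = √(0.0441 + 5.9049 + 2.2801 + 1.9044 + 151.5361) = √161.6696 ≈ 12.7149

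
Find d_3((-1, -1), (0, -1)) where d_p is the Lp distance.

(Σ|x_i - y_i|^3)^(1/3) = (|-1 - 0|^3 + |-1 - (-1)|^3)^(1/3)
= (1^3 + 0^3)^(1/3) = (1 + 0)^(1/3) = (1)^(1/3) = 1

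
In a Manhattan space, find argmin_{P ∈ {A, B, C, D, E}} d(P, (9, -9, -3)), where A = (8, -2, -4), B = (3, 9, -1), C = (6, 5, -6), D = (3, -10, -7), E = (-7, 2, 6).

Distances: d(A) = 9, d(B) = 26, d(C) = 20, d(D) = 11, d(E) = 36. Nearest: A = (8, -2, -4) with distance 9.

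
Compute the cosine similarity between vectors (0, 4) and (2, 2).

With u = (0, 4), v = (2, 2):
u·v = 0·2 + 4·2 = 0 + 8 = 8.
|u| = √(0² + 4²) = √16, |v| = √(2² + 2²) = √8, so |u||v| = √(16·8) = √128.
cos θ = (u·v)/(|u||v|) = 8/√128 ≈ 0.7071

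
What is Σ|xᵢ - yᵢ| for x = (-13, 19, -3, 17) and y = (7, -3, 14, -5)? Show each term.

Σ|x_i - y_i| = |-13 - 7| + |19 - (-3)| + |-3 - 14| + |17 - (-5)| = 20 + 22 + 17 + 22 = 81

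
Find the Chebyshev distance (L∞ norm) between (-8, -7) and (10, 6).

max(|x_i - y_i|) = max(|-8 - 10|, |-7 - 6|) = max(18, 13) = 18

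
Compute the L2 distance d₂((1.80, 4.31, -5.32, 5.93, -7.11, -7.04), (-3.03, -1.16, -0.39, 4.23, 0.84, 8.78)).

√(Σ(x_i - y_i)²) = √((1.8 - (-3.03))² + (4.31 - (-1.16))² + (-5.32 - (-0.39))² + (5.93 - 4.23)² + (-7.11 - 0.84)² + (-7.04 - 8.78)²)
= √(4.83² + 5.47² + (-4.93)² + 1.7² + (-7.95)² + (-15.82)²) = √(23.3289 + 29.9209 + 24.3049 + 2.89 + 63.2025 + 250.2724) = √393.9196 ≈ 19.8474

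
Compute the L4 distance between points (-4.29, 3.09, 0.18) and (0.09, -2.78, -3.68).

(Σ|x_i - y_i|^4)^(1/4) = (|-4.29 - 0.09|^4 + |3.09 - (-2.78)|^4 + |0.18 - (-3.68)|^4)^(1/4)
= (4.38^4 + 5.87^4 + 3.86^4)^(1/4) ≈ (368.0412 + 1187.278 + 221.9981)^(1/4) = (1777.3173)^(1/4) ≈ 6.4929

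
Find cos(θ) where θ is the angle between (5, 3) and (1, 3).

With u = (5, 3), v = (1, 3):
u·v = 5·1 + 3·3 = 5 + 9 = 14.
|u| = √(5² + 3²) = √34, |v| = √(1² + 3²) = √10, so |u||v| = √(34·10) = √340.
cos θ = (u·v)/(|u||v|) = 14/√340 ≈ 0.7593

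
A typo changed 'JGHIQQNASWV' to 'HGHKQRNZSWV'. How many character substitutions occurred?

Differing positions: 1, 4, 6, 8. Hamming distance = 4.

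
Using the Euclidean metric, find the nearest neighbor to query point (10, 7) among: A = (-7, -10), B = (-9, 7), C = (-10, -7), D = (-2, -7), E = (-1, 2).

Distances: d(A) ≈ 24.0416, d(B) = 19, d(C) ≈ 24.4131, d(D) ≈ 18.4391, d(E) ≈ 12.083. Nearest: E = (-1, 2) with distance 12.083.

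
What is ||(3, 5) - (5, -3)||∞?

max(|x_i - y_i|) = max(|3 - 5|, |5 - (-3)|) = max(2, 8) = 8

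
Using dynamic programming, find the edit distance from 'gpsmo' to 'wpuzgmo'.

Let D[i][j] be the edit distance between the first i characters of 'gpsmo' and the first j characters of 'wpuzgmo', with D[i][0] = i, D[0][j] = j, and D[i][j] = D[i-1][j-1] if the characters match, else 1 + min(D[i-1][j], D[i][j-1], D[i-1][j-1]). Filling the table (rows: prefixes of 'gpsmo', columns: prefixes of 'wpuzgmo'):
     ε  w  p  u  z  g  m  o
  ε  0  1  2  3  4  5  6  7
  g  1  1  2  3  4  4  5  6
  p  2  2  1  2  3  4  5  6
  s  3  3  2  2  3  4  5  6
  m  4  4  3  3  3  4  4  5
  o  5  5  4  4  4  4  5  4
The bottom-right entry gives D[5][7] = 4, so no sequence of fewer than 4 edits works. Backtracking through the table gives one optimal edit sequence (4 edits):
  gpsmo → wpsmo (sub g→w @1)
  wpsmo → wpusmo (ins u @3)
  wpusmo → wpuzsmo (ins z @4)
  wpuzsmo → wpuzgmo (sub s→g @5)
Edit distance = 4.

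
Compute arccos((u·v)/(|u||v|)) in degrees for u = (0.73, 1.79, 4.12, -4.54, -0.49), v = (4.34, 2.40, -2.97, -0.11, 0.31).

With u = (0.73, 1.79, 4.12, -4.54, -0.49), v = (4.34, 2.40, -2.97, -0.11, 0.31):
u·v = 0.73·4.34 + 1.79·2.4 + 4.12·(-2.97) + (-4.54)·(-0.11) + (-0.49)·0.31 = 3.1682 + 4.296 + (-12.2364) + 0.4994 + (-0.1519) = -4.4247.
|u| = √(0.73² + 1.79² + 4.12² + (-4.54)² + (-0.49)²) = √(0.5329 + 3.2041 + 16.9744 + 20.6116 + 0.2401) = √41.5631, |v| = √(4.34² + 2.4² + (-2.97)² + (-0.11)² + 0.31²) = √(18.8356 + 5.76 + 8.8209 + 0.0121 + 0.0961) = √33.5247.
cos θ = (u·v)/(|u||v|) = -4.4247/(√41.5631·√33.5247) ≈ -0.118535
θ = arccos(-0.118535) ≈ 96.81°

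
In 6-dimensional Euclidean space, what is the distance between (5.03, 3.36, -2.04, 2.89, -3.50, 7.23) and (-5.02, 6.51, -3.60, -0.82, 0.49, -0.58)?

√(Σ(x_i - y_i)²) = √((5.03 - (-5.02))² + (3.36 - 6.51)² + (-2.04 - (-3.6))² + (2.89 - (-0.82))² + (-3.5 - 0.49)² + (7.23 - (-0.58))²)
= √(10.05² + (-3.15)² + 1.56² + 3.71² + (-3.99)² + 7.81²) = √(101.0025 + 9.9225 + 2.4336 + 13.7641 + 15.9201 + 60.9961) = √204.0389 ≈ 14.2842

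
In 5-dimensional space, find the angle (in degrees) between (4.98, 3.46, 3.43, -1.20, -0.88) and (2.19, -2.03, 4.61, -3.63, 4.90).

With u = (4.98, 3.46, 3.43, -1.20, -0.88), v = (2.19, -2.03, 4.61, -3.63, 4.90):
u·v = 4.98·2.19 + 3.46·(-2.03) + 3.43·4.61 + (-1.2)·(-3.63) + (-0.88)·4.9 = 10.9062 + (-7.0238) + 15.8123 + 4.356 + (-4.312) = 19.7387.
|u| = √(4.98² + 3.46² + 3.43² + (-1.2)² + (-0.88)²) = √(24.8004 + 11.9716 + 11.7649 + 1.44 + 0.7744) = √50.7513, |v| = √(2.19² + (-2.03)² + 4.61² + (-3.63)² + 4.9²) = √(4.7961 + 4.1209 + 21.2521 + 13.1769 + 24.01) = √67.356.
cos θ = (u·v)/(|u||v|) = 19.7387/(√50.7513·√67.356) ≈ 0.337603
θ = arccos(0.337603) ≈ 70.27°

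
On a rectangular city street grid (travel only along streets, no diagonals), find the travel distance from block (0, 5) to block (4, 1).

Σ|x_i - y_i| = |0 - 4| + |5 - 1| = 4 + 4 = 8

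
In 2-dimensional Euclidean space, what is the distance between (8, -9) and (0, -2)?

√(Σ(x_i - y_i)²) = √((8 - 0)² + (-9 - (-2))²)
= √(8² + (-7)²) = √(64 + 49) = √113 ≈ 10.6301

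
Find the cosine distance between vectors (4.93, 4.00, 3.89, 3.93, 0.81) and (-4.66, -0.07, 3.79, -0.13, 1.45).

With u = (4.93, 4.00, 3.89, 3.93, 0.81), v = (-4.66, -0.07, 3.79, -0.13, 1.45):
u·v = 4.93·(-4.66) + 4·(-0.07) + 3.89·3.79 + 3.93·(-0.13) + 0.81·1.45 = (-22.9738) + (-0.28) + 14.7431 + (-0.5109) + 1.1745 = -7.8471.
|u| = √(4.93² + 4² + 3.89² + 3.93² + 0.81²) = √(24.3049 + 16 + 15.1321 + 15.4449 + 0.6561) = √71.538, |v| = √((-4.66)² + (-0.07)² + 3.79² + (-0.13)² + 1.45²) = √(21.7156 + 0.0049 + 14.3641 + 0.0169 + 2.1025) = √38.204.
cos θ = (u·v)/(|u||v|) = -7.8471/(√71.538·√38.204) ≈ -0.1501
Cosine distance = 1 - cos θ ≈ 1 - (-0.1501) = 1.1501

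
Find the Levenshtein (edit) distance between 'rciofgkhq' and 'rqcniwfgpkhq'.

Let D[i][j] be the edit distance between the first i characters of 'rciofgkhq' and the first j characters of 'rqcniwfgpkhq', with D[i][0] = i, D[0][j] = j, and D[i][j] = D[i-1][j-1] if the characters match, else 1 + min(D[i-1][j], D[i][j-1], D[i-1][j-1]). Filling the table (rows: prefixes of 'rciofgkhq', columns: prefixes of 'rqcniwfgpkhq'):
     ε  r  q  c  n  i  w  f  g  p  k  h  q
  ε  0  1  2  3  4  5  6  7  8  9 10 11 12
  r  1  0  1  2  3  4  5  6  7  8  9 10 11
  c  2  1  1  1  2  3  4  5  6  7  8  9 10
  i  3  2  2  2  2  2  3  4  5  6  7  8  9
  o  4  3  3  3  3  3  3  4  5  6  7  8  9
  f  5  4  4  4  4  4  4  3  4  5  6  7  8
  g  6  5  5  5  5  5  5  4  3  4  5  6  7
  k  7  6  6  6  6  6  6  5  4  4  4  5  6
  h  8  7  7  7  7  7  7  6  5  5  5  4  5
  q  9  8  7  8  8  8  8  7  6  6  6  5  4
The bottom-right entry gives D[9][12] = 4, so no sequence of fewer than 4 edits works. Backtracking through the table gives one optimal edit sequence (4 edits):
  rciofgkhq → rqciofgkhq (ins q @2)
  rqciofgkhq → rqcniofgkhq (ins n @4)
  rqcniofgkhq → rqcniwfgkhq (sub o→w @6)
  rqcniwfgkhq → rqcniwfgpkhq (ins p @9)
Edit distance = 4.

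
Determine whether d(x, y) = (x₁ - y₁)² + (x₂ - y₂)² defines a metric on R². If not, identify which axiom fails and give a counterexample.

No. The squared Euclidean distance fails the triangle inequality. Counterexample: x = (0, 0), y = (3, 2), z = (6, 4). d(x,z) = 6² + 4² = 52, but d(x,y) + d(y,z) = (3² + 2²) + (3² + 2²) = 13 + 13 = 26. Since 52 > 26, the triangle inequality is violated. (Note: √d, the ordinary Euclidean distance, IS a metric.)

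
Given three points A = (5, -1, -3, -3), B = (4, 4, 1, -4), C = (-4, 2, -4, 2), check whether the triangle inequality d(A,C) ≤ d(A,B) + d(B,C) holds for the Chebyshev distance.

d(A,B) = max(1, 5, 4, 1) = 5, d(B,C) = max(8, 2, 5, 6) = 8, d(A,C) = max(9, 3, 1, 5) = 9.
d(A,C) = 9 ≤ 5 + 8 = 13. Triangle inequality is satisfied.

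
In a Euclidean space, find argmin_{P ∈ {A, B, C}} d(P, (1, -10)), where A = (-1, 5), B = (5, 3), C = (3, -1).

Distances: d(A) ≈ 15.1327, d(B) ≈ 13.6015, d(C) ≈ 9.2195. Nearest: C = (3, -1) with distance 9.2195.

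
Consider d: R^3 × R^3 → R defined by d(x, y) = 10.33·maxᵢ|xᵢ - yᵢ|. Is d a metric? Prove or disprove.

Yes. The L∞ (Chebyshev) norm induces a metric on R^3, and multiplying a metric by a positive constant 10.33 > 0 preserves all four axioms: non-negativity (10.33·||x-y|| ≥ 0), identity (10.33·||x-y|| = 0 ⟺ ||x-y|| = 0 ⟺ x = y), symmetry (||x-y|| = ||y-x||), and the triangle inequality (10.33·||x-z|| ≤ 10.33·||x-y|| + 10.33·||y-z||). So d is a metric.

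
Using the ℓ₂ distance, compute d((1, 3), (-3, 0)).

(Σ|x_i - y_i|^2)^(1/2) = (|1 - (-3)|^2 + |3 - 0|^2)^(1/2)
= (4^2 + 3^2)^(1/2) = (16 + 9)^(1/2) = (25)^(1/2) = 5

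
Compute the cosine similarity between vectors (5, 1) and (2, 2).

With u = (5, 1), v = (2, 2):
u·v = 5·2 + 1·2 = 10 + 2 = 12.
|u| = √(5² + 1²) = √26, |v| = √(2² + 2²) = √8, so |u||v| = √(26·8) = √208.
cos θ = (u·v)/(|u||v|) = 12/√208 ≈ 0.8321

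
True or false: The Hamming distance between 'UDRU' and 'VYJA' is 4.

Differing positions: 1, 2, 3, 4. Hamming distance = 4, so the claim is true.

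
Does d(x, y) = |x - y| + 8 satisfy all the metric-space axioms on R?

No. d fails identity of indiscernibles (specifically d(x,x) = 0): d(2, 2) = |2 - 2| + 8 = 0 + 8 = 8 ≠ 0.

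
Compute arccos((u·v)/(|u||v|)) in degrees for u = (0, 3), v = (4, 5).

With u = (0, 3), v = (4, 5):
u·v = 0·4 + 3·5 = 0 + 15 = 15.
|u| = √(0² + 3²) = √9, |v| = √(4² + 5²) = √41, so |u||v| = √(9·41) = √369.
cos θ = (u·v)/(|u||v|) = 15/√369 ≈ 0.780869
θ = arccos(0.780869) ≈ 38.66°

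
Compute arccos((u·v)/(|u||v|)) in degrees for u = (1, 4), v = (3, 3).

With u = (1, 4), v = (3, 3):
u·v = 1·3 + 4·3 = 3 + 12 = 15.
|u| = √(1² + 4²) = √17, |v| = √(3² + 3²) = √18, so |u||v| = √(17·18) = √306.
cos θ = (u·v)/(|u||v|) = 15/√306 ≈ 0.857493
θ = arccos(0.857493) ≈ 30.96°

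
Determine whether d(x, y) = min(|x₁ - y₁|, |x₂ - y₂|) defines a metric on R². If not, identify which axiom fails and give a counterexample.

No. d fails identity of indiscernibles: take x = (1, 0) and y = (1, 4). Then d(x,y) = min(|1 - 1|, |0 - 4|) = min(0, 4) = 0, yet x ≠ y.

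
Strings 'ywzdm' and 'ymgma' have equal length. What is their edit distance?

Let D[i][j] be the edit distance between the first i characters of 'ywzdm' and the first j characters of 'ymgma', with D[i][0] = i, D[0][j] = j, and D[i][j] = D[i-1][j-1] if the characters match, else 1 + min(D[i-1][j], D[i][j-1], D[i-1][j-1]). Filling the table (rows: prefixes of 'ywzdm', columns: prefixes of 'ymgma'):
     ε  y  m  g  m  a
  ε  0  1  2  3  4  5
  y  1  0  1  2  3  4
  w  2  1  1  2  3  4
  z  3  2  2  2  3  4
  d  4  3  3  3  3  4
  m  5  4  3  4  3  4
The bottom-right entry gives D[5][5] = 4, so no sequence of fewer than 4 edits works. Backtracking through the table gives one optimal edit sequence (4 edits):
  ywzdm → ymzdm (sub w→m @2)
  ymzdm → ymgdm (sub z→g @3)
  ymgdm → ymgmm (sub d→m @4)
  ymgmm → ymgma (sub m→a @5)
Edit distance = 4.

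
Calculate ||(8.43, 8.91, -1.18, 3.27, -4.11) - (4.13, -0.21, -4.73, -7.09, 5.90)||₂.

√(Σ(x_i - y_i)²) = √((8.43 - 4.13)² + (8.91 - (-0.21))² + (-1.18 - (-4.73))² + (3.27 - (-7.09))² + (-4.11 - 5.9)²)
= √(4.3² + 9.12² + 3.55² + 10.36² + (-10.01)²) = √(18.49 + 83.1744 + 12.6025 + 107.3296 + 100.2001) = √321.7966 ≈ 17.9387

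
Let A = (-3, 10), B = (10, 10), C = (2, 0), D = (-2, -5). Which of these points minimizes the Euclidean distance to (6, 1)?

Distances: d(A) ≈ 12.7279, d(B) ≈ 9.8489, d(C) ≈ 4.1231, d(D) = 10. Nearest: C = (2, 0) with distance 4.1231.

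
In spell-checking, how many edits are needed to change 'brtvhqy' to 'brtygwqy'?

Let D[i][j] be the edit distance between the first i characters of 'brtvhqy' and the first j characters of 'brtygwqy', with D[i][0] = i, D[0][j] = j, and D[i][j] = D[i-1][j-1] if the characters match, else 1 + min(D[i-1][j], D[i][j-1], D[i-1][j-1]). Filling the table (rows: prefixes of 'brtvhqy', columns: prefixes of 'brtygwqy'):
     ε  b  r  t  y  g  w  q  y
  ε  0  1  2  3  4  5  6  7  8
  b  1  0  1  2  3  4  5  6  7
  r  2  1  0  1  2  3  4  5  6
  t  3  2  1  0  1  2  3  4  5
  v  4  3  2  1  1  2  3  4  5
  h  5  4  3  2  2  2  3  4  5
  q  6  5  4  3  3  3  3  3  4
  y  7  6  5  4  3  4  4  4  3
The bottom-right entry gives D[7][8] = 3, so no sequence of fewer than 3 edits works. Backtracking through the table gives one optimal edit sequence (3 edits):
  brtvhqy → brtyvhqy (ins y @4)
  brtyvhqy → brtyghqy (sub v→g @5)
  brtyghqy → brtygwqy (sub h→w @6)
Edit distance = 3.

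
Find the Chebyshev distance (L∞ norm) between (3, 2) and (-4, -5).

max(|x_i - y_i|) = max(|3 - (-4)|, |2 - (-5)|) = max(7, 7) = 7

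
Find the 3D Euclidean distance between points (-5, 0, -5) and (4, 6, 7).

√(Σ(x_i - y_i)²) = √((-5 - 4)² + (0 - 6)² + (-5 - 7)²)
= √((-9)² + (-6)² + (-12)²) = √(81 + 36 + 144) = √261 ≈ 16.1555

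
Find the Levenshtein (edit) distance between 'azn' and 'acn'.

Let D[i][j] be the edit distance between the first i characters of 'azn' and the first j characters of 'acn', with D[i][0] = i, D[0][j] = j, and D[i][j] = D[i-1][j-1] if the characters match, else 1 + min(D[i-1][j], D[i][j-1], D[i-1][j-1]). Filling the table (rows: prefixes of 'azn', columns: prefixes of 'acn'):
     ε  a  c  n
  ε  0  1  2  3
  a  1  0  1  2
  z  2  1  1  2
  n  3  2  2  1
The bottom-right entry gives D[3][3] = 1, so no sequence of fewer than 1 edit works. Backtracking through the table gives one optimal edit sequence (1 edit):
  azn → acn (sub z→c @2)
Edit distance = 1.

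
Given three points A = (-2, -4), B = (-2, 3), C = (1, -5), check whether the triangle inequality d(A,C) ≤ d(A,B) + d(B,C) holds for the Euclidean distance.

d(A,B) = √(0² + 7²) = √49 = 7, d(B,C) = √(3² + 8²) = √73 ≈ 8.544, d(A,C) = √(3² + 1²) = √10 ≈ 3.1623.
d(A,C) ≈ 3.1623 ≤ 7 + 8.544 = 15.544. Triangle inequality is satisfied.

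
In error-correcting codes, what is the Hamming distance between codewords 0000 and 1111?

Differing positions: 1, 2, 3, 4. Hamming distance = 4.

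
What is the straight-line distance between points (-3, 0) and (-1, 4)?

√(Σ(x_i - y_i)²) = √((-3 - (-1))² + (0 - 4)²)
= √((-2)² + (-4)²) = √(4 + 16) = √20 ≈ 4.4721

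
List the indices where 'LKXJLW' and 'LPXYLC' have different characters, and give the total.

Differing positions: 2, 4, 6. Hamming distance = 3.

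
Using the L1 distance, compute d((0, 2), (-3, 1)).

Σ|x_i - y_i| = |0 - (-3)| + |2 - 1| = 3 + 1 = 4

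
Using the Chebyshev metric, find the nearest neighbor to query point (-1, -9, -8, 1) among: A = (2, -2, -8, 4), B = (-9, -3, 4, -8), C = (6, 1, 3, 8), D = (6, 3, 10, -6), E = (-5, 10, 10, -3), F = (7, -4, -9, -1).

Distances: d(A) = 7, d(B) = 12, d(C) = 11, d(D) = 18, d(E) = 19, d(F) = 8. Nearest: A = (2, -2, -8, 4) with distance 7.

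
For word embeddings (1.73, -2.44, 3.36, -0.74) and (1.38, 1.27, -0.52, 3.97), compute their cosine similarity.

With u = (1.73, -2.44, 3.36, -0.74), v = (1.38, 1.27, -0.52, 3.97):
u·v = 1.73·1.38 + (-2.44)·1.27 + 3.36·(-0.52) + (-0.74)·3.97 = 2.3874 + (-3.0988) + (-1.7472) + (-2.9378) = -5.3964.
|u| = √(1.73² + (-2.44)² + 3.36² + (-0.74)²) = √(2.9929 + 5.9536 + 11.2896 + 0.5476) = √20.7837, |v| = √(1.38² + 1.27² + (-0.52)² + 3.97²) = √(1.9044 + 1.6129 + 0.2704 + 15.7609) = √19.5486.
cos θ = (u·v)/(|u||v|) = -5.3964/(√20.7837·√19.5486) ≈ -0.2677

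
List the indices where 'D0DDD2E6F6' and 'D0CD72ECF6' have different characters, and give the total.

Differing positions: 3, 5, 8. Hamming distance = 3.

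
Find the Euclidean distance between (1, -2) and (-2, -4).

√(Σ(x_i - y_i)²) = √((1 - (-2))² + (-2 - (-4))²)
= √(3² + 2²) = √(9 + 4) = √13 ≈ 3.6056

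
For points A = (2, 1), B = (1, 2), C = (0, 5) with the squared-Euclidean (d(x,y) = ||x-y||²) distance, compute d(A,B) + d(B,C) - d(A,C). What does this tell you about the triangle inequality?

d(A,B) = 1² + 1² = 2, d(B,C) = 1² + 3² = 10, d(A,C) = 2² + 4² = 20.
d(A,B) + d(B,C) - d(A,C) = 2 + 10 - 20 = 12 - 20 = -8. This is < 0, so the triangle inequality FAILS for these points (squared-Euclidean is not a metric).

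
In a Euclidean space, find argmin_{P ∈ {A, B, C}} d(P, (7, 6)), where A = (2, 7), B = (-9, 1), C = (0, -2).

Distances: d(A) ≈ 5.099, d(B) ≈ 16.7631, d(C) ≈ 10.6301. Nearest: A = (2, 7) with distance 5.099.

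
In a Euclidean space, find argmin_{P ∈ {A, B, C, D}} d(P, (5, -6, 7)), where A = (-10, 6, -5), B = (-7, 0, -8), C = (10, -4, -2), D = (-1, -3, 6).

Distances: d(A) ≈ 22.6495, d(B) ≈ 20.1246, d(C) ≈ 10.4881, d(D) ≈ 6.7823. Nearest: D = (-1, -3, 6) with distance 6.7823.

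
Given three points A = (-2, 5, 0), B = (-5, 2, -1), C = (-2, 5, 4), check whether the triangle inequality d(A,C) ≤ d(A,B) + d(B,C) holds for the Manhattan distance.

d(A,B) = 3 + 3 + 1 = 7, d(B,C) = 3 + 3 + 5 = 11, d(A,C) = 0 + 0 + 4 = 4.
d(A,C) = 4 ≤ 7 + 11 = 18. Triangle inequality is satisfied.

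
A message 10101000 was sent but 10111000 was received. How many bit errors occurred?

Differing positions: 4. Hamming distance = 1.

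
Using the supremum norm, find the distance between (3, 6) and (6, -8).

max(|x_i - y_i|) = max(|3 - 6|, |6 - (-8)|) = max(3, 14) = 14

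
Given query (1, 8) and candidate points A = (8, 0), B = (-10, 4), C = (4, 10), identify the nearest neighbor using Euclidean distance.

Distances: d(A) ≈ 10.6301, d(B) ≈ 11.7047, d(C) ≈ 3.6056. Nearest: C = (4, 10) with distance 3.6056.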